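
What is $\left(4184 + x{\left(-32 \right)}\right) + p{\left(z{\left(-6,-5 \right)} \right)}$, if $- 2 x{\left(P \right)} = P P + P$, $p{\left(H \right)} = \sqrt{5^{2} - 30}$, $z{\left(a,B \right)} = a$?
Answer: $3688 + i \sqrt{5} \approx 3688.0 + 2.2361 i$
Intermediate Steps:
$p{\left(H \right)} = i \sqrt{5}$ ($p{\left(H \right)} = \sqrt{25 - 30} = \sqrt{-5} = i \sqrt{5}$)
$x{\left(P \right)} = - \frac{P}{2} - \frac{P^{2}}{2}$ ($x{\left(P \right)} = - \frac{P P + P}{2} = - \frac{P^{2} + P}{2} = - \frac{P + P^{2}}{2} = - \frac{P}{2} - \frac{P^{2}}{2}$)
$\left(4184 + x{\left(-32 \right)}\right) + p{\left(z{\left(-6,-5 \right)} \right)} = \left(4184 - - 16 \left(1 - 32\right)\right) + i \sqrt{5} = \left(4184 - \left(-16\right) \left(-31\right)\right) + i \sqrt{5} = \left(4184 - 496\right) + i \sqrt{5} = 3688 + i \sqrt{5}$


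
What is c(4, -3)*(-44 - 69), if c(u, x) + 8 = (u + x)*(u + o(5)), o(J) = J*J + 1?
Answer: -2486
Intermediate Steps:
o(J) = 1 + J² (o(J) = J² + 1 = 1 + J²)
c(u, x) = -8 + (26 + u)*(u + x) (c(u, x) = -8 + (u + x)*(u + (1 + 5²)) = -8 + (u + x)*(u + (1 + 25)) = -8 + (u + x)*(u + 26) = -8 + (u + x)*(26 + u) = -8 + (26 + u)*(u + x))
c(4, -3)*(-44 - 69) = (-8 + 4² + 26*4 + 26*(-3) + 4*(-3))*(-44 - 69) = (-8 + 16 + 104 - 78 - 12)*(-113) = 22*(-113) = -2486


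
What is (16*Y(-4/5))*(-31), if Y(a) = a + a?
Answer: 3968/5 ≈ 793.60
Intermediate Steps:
Y(a) = 2*a
(16*Y(-4/5))*(-31) = (16*(2*(-4/5)))*(-31) = (16*(2*(-4*⅕)))*(-31) = (16*(2*(-⅘)))*(-31) = (16*(-8/5))*(-31) = -128/5*(-31) = 3968/5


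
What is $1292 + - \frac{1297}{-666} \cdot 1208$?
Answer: $\frac{1213624}{333} \approx 3644.5$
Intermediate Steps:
$1292 + - \frac{1297}{-666} \cdot 1208 = 1292 + \left(-1297\right) \left(- \frac{1}{666}\right) 1208 = 1292 + \frac{1297}{666} \cdot 1208 = 1292 + \frac{783388}{333} = \frac{1213624}{333}$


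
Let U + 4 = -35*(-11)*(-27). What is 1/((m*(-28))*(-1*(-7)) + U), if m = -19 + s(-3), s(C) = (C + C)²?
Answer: -1/13731 ≈ -7.2828e-5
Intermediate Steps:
s(C) = 4*C² (s(C) = (2*C)² = 4*C²)
U = -10399 (U = -4 - 35*(-11)*(-27) = -4 + 385*(-27) = -4 - 10395 = -10399)
m = 17 (m = -19 + 4*(-3)² = -19 + 4*9 = -19 + 36 = 17)
1/((m*(-28))*(-1*(-7)) + U) = 1/((17*(-28))*(-1*(-7)) - 10399) = 1/(-476*7 - 10399) = 1/(-3332 - 10399) = 1/(-13731) = -1/13731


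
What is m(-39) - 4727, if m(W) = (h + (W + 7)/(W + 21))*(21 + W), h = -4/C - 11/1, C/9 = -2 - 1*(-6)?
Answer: -4559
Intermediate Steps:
C = 36 (C = 9*(-2 - 1*(-6)) = 9*(-2 + 6) = 9*4 = 36)
h = -100/9 (h = -4/36 - 11/1 = -4*1/36 - 11*1 = -⅑ - 11 = -100/9 ≈ -11.111)
m(W) = (21 + W)*(-100/9 + (7 + W)/(21 + W)) (m(W) = (-100/9 + (W + 7)/(W + 21))*(21 + W) = (-100/9 + (7 + W)/(21 + W))*(21 + W) = (21 + W)*(-100/9 + (7 + W)/(21 + W)))
m(-39) - 4727 = (-679/3 - 91/9*(-39)) - 4727 = (-679/3 + 1183/3) - 4727 = 168 - 4727 = -4559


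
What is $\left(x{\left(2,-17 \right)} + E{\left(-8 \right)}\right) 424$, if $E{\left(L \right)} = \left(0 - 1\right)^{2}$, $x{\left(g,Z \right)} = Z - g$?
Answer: $-7632$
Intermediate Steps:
$E{\left(L \right)} = 1$ ($E{\left(L \right)} = \left(-1\right)^{2} = 1$)
$\left(x{\left(2,-17 \right)} + E{\left(-8 \right)}\right) 424 = \left(\left(-17 - 2\right) + 1\right) 424 = \left(-19 + 1\right) 424 = \left(-18\right) 424 = -7632$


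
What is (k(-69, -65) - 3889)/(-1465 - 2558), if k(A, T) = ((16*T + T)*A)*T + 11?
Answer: 4959803/4023 ≈ 1232.9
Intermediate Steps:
k(A, T) = 11 + 17*A*T² (k(A, T) = ((17*T)*A)*T + 11 = (17*A*T)*T + 11 = 17*A*T² + 11 = 11 + 17*A*T²)
(k(-69, -65) - 3889)/(-1465 - 2558) = ((11 + 17*(-69)*(-65)²) - 3889)/(-1465 - 2558) = ((11 + 17*(-69)*4225) - 3889)/(-4023) = ((11 - 4955925) - 3889)*(-1/4023) = (-4955914 - 3889)*(-1/4023) = -4959803*(-1/4023) = 4959803/4023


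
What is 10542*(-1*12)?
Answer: -126504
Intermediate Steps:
10542*(-1*12) = 10542*(-12) = -126504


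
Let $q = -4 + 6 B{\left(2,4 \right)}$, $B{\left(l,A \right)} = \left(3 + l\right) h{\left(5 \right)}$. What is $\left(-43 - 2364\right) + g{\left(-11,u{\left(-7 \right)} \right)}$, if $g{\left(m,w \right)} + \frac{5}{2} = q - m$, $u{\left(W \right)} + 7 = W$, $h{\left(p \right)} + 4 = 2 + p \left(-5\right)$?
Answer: $- \frac{6425}{2} \approx -3212.5$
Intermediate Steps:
$h{\left(p \right)} = -2 - 5 p$ ($h{\left(p \right)} = -4 + \left(2 + p \left(-5\right)\right) = -4 - \left(-2 + 5 p\right) = -2 - 5 p$)
$u{\left(W \right)} = -7 + W$
$B{\left(l,A \right)} = -81 - 27 l$ ($B{\left(l,A \right)} = \left(3 + l\right) \left(-2 - 25\right) = \left(3 + l\right) \left(-27\right) = -81 - 27 l$)
$q = -814$ ($q = -4 + 6 \left(-81 - 54\right) = -4 + 6 \left(-135\right) = -4 - 810 = -814$)
$g{\left(m,w \right)} = - \frac{1633}{2} - m$ ($g{\left(m,w \right)} = - \frac{5}{2} - \left(814 + m\right) = - \frac{1633}{2} - m$)
$\left(-43 - 2364\right) + g{\left(-11,u{\left(-7 \right)} \right)} = \left(-43 - 2364\right) - \frac{1611}{2} = -2407 + \left(- \frac{1633}{2} + 11\right) = -2407 - \frac{1611}{2} = - \frac{6425}{2}$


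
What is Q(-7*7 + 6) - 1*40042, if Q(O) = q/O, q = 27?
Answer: -1721833/43 ≈ -40043.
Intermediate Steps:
Q(O) = 27/O
Q(-7*7 + 6) - 1*40042 = 27/(-7*7 + 6) - 1*40042 = 27/(-49 + 6) - 40042 = 27/(-43) - 40042 = 27*(-1/43) - 40042 = -27/43 - 40042 = -1721833/43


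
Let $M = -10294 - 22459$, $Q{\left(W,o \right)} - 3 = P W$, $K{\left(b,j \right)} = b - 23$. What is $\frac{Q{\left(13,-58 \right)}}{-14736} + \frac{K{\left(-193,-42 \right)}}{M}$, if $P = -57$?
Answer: $\frac{4559115}{80441368} \approx 0.056676$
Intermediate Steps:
$K{\left(b,j \right)} = -23 + b$ ($K{\left(b,j \right)} = b - 23 = -23 + b$)
$Q{\left(W,o \right)} = 3 - 57 W$
$M = -32753$
$\frac{Q{\left(13,-58 \right)}}{-14736} + \frac{K{\left(-193,-42 \right)}}{M} = \frac{3 - 741}{-14736} + \frac{-23 - 193}{-32753} = \left(3 - 741\right) \left(- \frac{1}{14736}\right) - - \frac{216}{32753} = \left(-738\right) \left(- \frac{1}{14736}\right) + \frac{216}{32753} = \frac{123}{2456} + \frac{216}{32753} = \frac{4559115}{80441368}$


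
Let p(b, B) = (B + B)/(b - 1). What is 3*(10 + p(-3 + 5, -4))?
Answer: 6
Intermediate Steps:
p(b, B) = 2*B/(-1 + b) (p(b, B) = (2*B)/(-1 + b) = 2*B/(-1 + b))
3*(10 + p(-3 + 5, -4)) = 3*(10 + 2*(-4)/(-1 + (-3 + 5))) = 3*(10 + 2*(-4)/(-1 + 2)) = 3*(10 + 2*(-4)/1) = 3*(10 + 2*(-4)*1) = 3*(10 - 8) = 3*2 = 6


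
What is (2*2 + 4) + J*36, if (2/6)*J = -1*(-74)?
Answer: 8000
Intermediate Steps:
J = 222 (J = 3*(-1*(-74)) = 3*74 = 222)
(2*2 + 4) + J*36 = (2*2 + 4) + 222*36 = (4 + 4) + 7992 = 8 + 7992 = 8000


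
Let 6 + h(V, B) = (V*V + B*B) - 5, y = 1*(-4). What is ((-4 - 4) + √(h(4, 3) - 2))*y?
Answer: 32 - 8*√3 ≈ 18.144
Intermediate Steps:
y = -4
h(V, B) = -11 + B² + V² (h(V, B) = -6 + ((V*V + B*B) - 5) = -6 + ((V² + B²) - 5) = -6 + ((B² + V²) - 5) = -6 + (-5 + B² + V²) = -11 + B² + V²)
((-4 - 4) + √(h(4, 3) - 2))*y = ((-4 - 4) + √((-11 + 3² + 4²) - 2))*(-4) = (-8 + √((-11 + 9 + 16) - 2))*(-4) = (-8 + √(14 - 2))*(-4) = (-8 + √12)*(-4) = (-8 + 2*√3)*(-4) = 32 - 8*√3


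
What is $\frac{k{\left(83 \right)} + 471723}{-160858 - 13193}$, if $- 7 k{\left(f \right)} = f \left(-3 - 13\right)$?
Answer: $- \frac{3303389}{1218357} \approx -2.7113$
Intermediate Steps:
$k{\left(f \right)} = \frac{16 f}{7}$ ($k{\left(f \right)} = - \frac{f \left(-3 - 13\right)}{7} = - \frac{f \left(-16\right)}{7} = - \frac{\left(-16\right) f}{7} = \frac{16 f}{7}$)
$\frac{k{\left(83 \right)} + 471723}{-160858 - 13193} = \frac{\frac{16}{7} \cdot 83 + 471723}{-160858 - 13193} = \frac{\frac{1328}{7} + 471723}{-174051} = \frac{3303389}{7} \left(- \frac{1}{174051}\right) = - \frac{3303389}{1218357}$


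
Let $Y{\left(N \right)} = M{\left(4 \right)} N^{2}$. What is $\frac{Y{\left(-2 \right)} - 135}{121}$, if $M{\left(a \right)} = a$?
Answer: $- \frac{119}{121} \approx -0.98347$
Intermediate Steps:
$Y{\left(N \right)} = 4 N^{2}$
$\frac{Y{\left(-2 \right)} - 135}{121} = \frac{4 \left(-2\right)^{2} - 135}{121} = \left(4 \cdot 4 - 135\right) \frac{1}{121} = \left(16 - 135\right) \frac{1}{121} = \left(-119\right) \frac{1}{121} = - \frac{119}{121}$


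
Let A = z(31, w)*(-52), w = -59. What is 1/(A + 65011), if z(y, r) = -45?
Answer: 1/67351 ≈ 1.4848e-5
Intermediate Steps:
A = 2340 (A = -45*(-52) = 2340)
1/(A + 65011) = 1/(2340 + 65011) = 1/67351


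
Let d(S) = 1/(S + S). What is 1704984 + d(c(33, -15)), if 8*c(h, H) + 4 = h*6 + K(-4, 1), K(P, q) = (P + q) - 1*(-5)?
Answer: 83544217/49 ≈ 1.7050e+6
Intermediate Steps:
K(P, q) = 5 + P + q (K(P, q) = (P + q) + 5 = 5 + P + q)
c(h, H) = -¼ + 3*h/4 (c(h, H) = -½ + (h*6 + (5 - 4 + 1))/8 = -½ + (6*h + 2)/8 = -½ + (2 + 6*h)/8 = -½ + (¼ + 3*h/4) = -¼ + 3*h/4)
d(S) = 1/(2*S)
1704984 + d(c(33, -15)) = 1704984 + 1/(2*(-¼ + (¾)*33)) = 1704984 + 1/(2*(-¼ + 99/4)) = 1704984 + 1/(2*(49/2)) = 1704984 + (½)*(2/49) = 1704984 + 1/49 = 83544217/49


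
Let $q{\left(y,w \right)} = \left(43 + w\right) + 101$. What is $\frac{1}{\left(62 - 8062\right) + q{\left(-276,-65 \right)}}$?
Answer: $- \frac{1}{7921} \approx -0.00012625$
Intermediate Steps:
$q{\left(y,w \right)} = 144 + w$
$\frac{1}{\left(62 - 8062\right) + q{\left(-276,-65 \right)}} = \frac{1}{\left(62 - 8062\right) + \left(144 - 65\right)} = \frac{1}{\left(62 - 8062\right) + 79} = \frac{1}{-8000 + 79} = \frac{1}{-7921} = - \frac{1}{7921}$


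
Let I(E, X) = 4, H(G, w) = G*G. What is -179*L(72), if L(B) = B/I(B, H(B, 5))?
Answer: -3222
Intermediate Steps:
H(G, w) = G²
L(B) = B/4
-179*L(72) = -179*72/4 = -179*18 = -3222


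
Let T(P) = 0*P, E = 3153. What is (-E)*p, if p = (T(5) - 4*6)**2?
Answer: -1816128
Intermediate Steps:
T(P) = 0
p = 576 (p = (0 - 4*6)**2 = (0 - 24)**2 = (-24)**2 = 576)
(-E)*p = -1*3153*576 = -3153*576 = -1816128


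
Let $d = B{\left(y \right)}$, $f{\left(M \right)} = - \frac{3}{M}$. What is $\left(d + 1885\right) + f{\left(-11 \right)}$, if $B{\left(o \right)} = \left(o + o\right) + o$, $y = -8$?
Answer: $\frac{20474}{11} \approx 1861.3$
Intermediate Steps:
$B{\left(o \right)} = 3 o$ ($B{\left(o \right)} = 2 o + o = 3 o$)
$d = -24$ ($d = 3 \left(-8\right) = -24$)
$\left(d + 1885\right) + f{\left(-11 \right)} = \left(-24 + 1885\right) - \frac{3}{-11} = 1861 - - \frac{3}{11} = 1861 + \frac{3}{11} = \frac{20474}{11}$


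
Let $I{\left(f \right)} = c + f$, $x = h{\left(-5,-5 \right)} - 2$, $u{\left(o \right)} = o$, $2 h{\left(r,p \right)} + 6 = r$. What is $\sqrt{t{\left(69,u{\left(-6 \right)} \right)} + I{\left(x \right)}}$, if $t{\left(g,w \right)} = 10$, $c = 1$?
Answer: $\frac{\sqrt{14}}{2} \approx 1.8708$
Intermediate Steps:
$h{\left(r,p \right)} = -3 + \frac{r}{2}$
$x = - \frac{15}{2}$ ($x = \left(-3 + \frac{1}{2} \left(-5\right)\right) - 2 = \left(-3 - \frac{5}{2}\right) - 2 = - \frac{11}{2} - 2 = - \frac{15}{2} \approx -7.5$)
$I{\left(f \right)} = 1 + f$
$\sqrt{t{\left(69,u{\left(-6 \right)} \right)} + I{\left(x \right)}} = \sqrt{10 + \left(1 - \frac{15}{2}\right)} = \sqrt{10 - \frac{13}{2}} = \sqrt{\frac{7}{2}} = \frac{\sqrt{14}}{2}$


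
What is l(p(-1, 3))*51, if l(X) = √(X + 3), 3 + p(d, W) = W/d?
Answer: 51*I*√3 ≈ 88.335*I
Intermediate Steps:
p(d, W) = -3 + W/d
l(X) = √(3 + X)
l(p(-1, 3))*51 = √(3 + (-3 + 3/(-1)))*51 = √(3 + (-3 + 3*(-1)))*51 = √(3 + (-3 - 3))*51 = √(3 - 6)*51 = √(-3)*51 = (I*√3)*51 = 51*I*√3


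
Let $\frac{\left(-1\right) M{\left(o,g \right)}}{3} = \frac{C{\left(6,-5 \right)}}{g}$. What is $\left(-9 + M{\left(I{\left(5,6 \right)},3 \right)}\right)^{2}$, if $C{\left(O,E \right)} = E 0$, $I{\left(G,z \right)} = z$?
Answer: $81$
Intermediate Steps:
$C{\left(O,E \right)} = 0$
$M{\left(o,g \right)} = 0$ ($M{\left(o,g \right)} = - 3 \frac{0}{g} = \left(-3\right) 0 = 0$)
$\left(-9 + M{\left(I{\left(5,6 \right)},3 \right)}\right)^{2} = \left(-9 + 0\right)^{2} = \left(-9\right)^{2} = 81$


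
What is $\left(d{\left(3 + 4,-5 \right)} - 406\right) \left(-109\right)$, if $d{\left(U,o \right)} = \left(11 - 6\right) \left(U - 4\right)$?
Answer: $42619$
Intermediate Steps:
$d{\left(U,o \right)} = -20 + 5 U$ ($d{\left(U,o \right)} = 5 \left(-4 + U\right) = -20 + 5 U$)
$\left(d{\left(3 + 4,-5 \right)} - 406\right) \left(-109\right) = \left(\left(-20 + 5 \left(3 + 4\right)\right) - 406\right) \left(-109\right) = \left(\left(-20 + 5 \cdot 7\right) - 406\right) \left(-109\right) = \left(\left(-20 + 35\right) - 406\right) \left(-109\right) = \left(15 - 406\right) \left(-109\right) = \left(-391\right) \left(-109\right) = 42619$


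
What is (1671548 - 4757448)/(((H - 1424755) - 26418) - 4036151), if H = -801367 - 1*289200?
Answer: 3085900/6577891 ≈ 0.46913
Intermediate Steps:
H = -1090567 (H = -801367 - 289200 = -1090567)
(1671548 - 4757448)/(((H - 1424755) - 26418) - 4036151) = (1671548 - 4757448)/(((-1090567 - 1424755) - 26418) - 4036151) = -3085900/((-2515322 - 26418) - 4036151) = -3085900/(-2541740 - 4036151) = -3085900/(-6577891) = -3085900*(-1/6577891) = 3085900/6577891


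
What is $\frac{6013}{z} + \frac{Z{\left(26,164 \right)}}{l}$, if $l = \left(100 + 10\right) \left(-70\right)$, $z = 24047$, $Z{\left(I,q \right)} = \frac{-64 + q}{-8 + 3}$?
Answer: $\frac{2339052}{9258095} \approx 0.25265$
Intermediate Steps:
$Z{\left(I,q \right)} = \frac{64}{5} - \frac{q}{5}$ ($Z{\left(I,q \right)} = \frac{-64 + q}{-5} = \left(-64 + q\right) \left(- \frac{1}{5}\right) = \frac{64}{5} - \frac{q}{5}$)
$l = -7700$ ($l = 110 \left(-70\right) = -7700$)
$\frac{6013}{z} + \frac{Z{\left(26,164 \right)}}{l} = \frac{6013}{24047} + \frac{\frac{64}{5} - \frac{164}{5}}{-7700} = 6013 \cdot \frac{1}{24047} + \left(\frac{64}{5} - \frac{164}{5}\right) \left(- \frac{1}{7700}\right) = \frac{6013}{24047} - - \frac{1}{385} = \frac{6013}{24047} + \frac{1}{385} = \frac{2339052}{9258095}$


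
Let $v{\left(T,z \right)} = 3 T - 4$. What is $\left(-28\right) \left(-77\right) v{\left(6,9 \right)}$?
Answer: $30184$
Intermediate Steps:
$v{\left(T,z \right)} = -4 + 3 T$
$\left(-28\right) \left(-77\right) v{\left(6,9 \right)} = \left(-28\right) \left(-77\right) \left(-4 + 3 \cdot 6\right) = 2156 \left(-4 + 18\right) = 2156 \cdot 14 = 30184$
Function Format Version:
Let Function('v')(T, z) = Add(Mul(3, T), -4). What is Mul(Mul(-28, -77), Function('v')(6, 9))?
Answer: 30184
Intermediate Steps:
Function('v')(T, z) = Add(-4, Mul(3, T))
Mul(Mul(-28, -77), Function('v')(6, 9)) = Mul(Mul(-28, -77), Add(-4, Mul(3, 6))) = Mul(2156, Add(-4, 18)) = Mul(2156, 14) = 30184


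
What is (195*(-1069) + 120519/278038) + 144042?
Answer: -17909141175/278038 ≈ -64413.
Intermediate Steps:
(195*(-1069) + 120519/278038) + 144042 = (-208455 + 120519*(1/278038)) + 144042 = (-208455 + 120519/278038) + 144042 = -57958290771/278038 + 144042 = -17909141175/278038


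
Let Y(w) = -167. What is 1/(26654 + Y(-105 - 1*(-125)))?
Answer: 1/26487 ≈ 3.7754e-5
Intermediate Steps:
1/(26654 + Y(-105 - 1*(-125))) = 1/(26654 - 167) = 1/26487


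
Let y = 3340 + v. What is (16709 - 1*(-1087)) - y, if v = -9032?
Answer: 23488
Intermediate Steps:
y = -5692 (y = 3340 - 9032 = -5692)
(16709 - 1*(-1087)) - y = (16709 - 1*(-1087)) - 1*(-5692) = (16709 + 1087) + 5692 = 17796 + 5692 = 23488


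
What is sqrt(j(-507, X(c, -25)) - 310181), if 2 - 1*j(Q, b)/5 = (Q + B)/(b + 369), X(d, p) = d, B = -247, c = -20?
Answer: I*sqrt(37777822241)/349 ≈ 556.92*I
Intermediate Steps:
j(Q, b) = 10 - 5*(-247 + Q)/(369 + b) (j(Q, b) = 10 - 5*(Q - 247)/(b + 369) = 10 - 5*(-247 + Q)/(369 + b))
sqrt(j(-507, X(c, -25)) - 310181) = sqrt(5*(985 - 1*(-507) + 2*(-20))/(369 - 20) - 310181) = sqrt(5*(985 + 507 - 40)/349 - 310181) = sqrt(5*(1/349)*1452 - 310181) = sqrt(7260/349 - 310181) = sqrt(-108245909/349) = I*sqrt(37777822241)/349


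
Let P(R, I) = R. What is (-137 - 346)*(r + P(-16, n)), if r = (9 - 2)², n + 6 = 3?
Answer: -15939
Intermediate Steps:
n = -3 (n = -6 + 3 = -3)
r = 49 (r = 7² = 49)
(-137 - 346)*(r + P(-16, n)) = (-137 - 346)*(49 - 16) = -483*33 = -15939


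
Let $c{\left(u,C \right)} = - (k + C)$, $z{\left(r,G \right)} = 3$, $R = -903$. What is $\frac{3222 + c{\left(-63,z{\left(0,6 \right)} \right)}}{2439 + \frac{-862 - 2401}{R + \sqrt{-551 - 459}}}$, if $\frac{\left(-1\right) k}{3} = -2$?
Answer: $\frac{640734027759}{487103247061} - \frac{10484019 i \sqrt{1010}}{4871032470610} \approx 1.3154 - 6.8402 \cdot 10^{-5} i$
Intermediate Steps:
$k = 6$ ($k = \left(-3\right) \left(-2\right) = 6$)
$c{\left(u,C \right)} = -6 - C$ ($c{\left(u,C \right)} = - (6 + C) = -6 - C$)
$\frac{3222 + c{\left(-63,z{\left(0,6 \right)} \right)}}{2439 + \frac{-862 - 2401}{R + \sqrt{-551 - 459}}} = \frac{3222 - 9}{2439 + \frac{-862 - 2401}{-903 + \sqrt{-551 - 459}}} = \frac{3222 - 9}{2439 - \frac{3263}{-903 + \sqrt{-1010}}} = \frac{3222 - 9}{2439 - \frac{3263}{-903 + i \sqrt{1010}}} = \frac{3213}{2439 - \frac{3263}{-903 + i \sqrt{1010}}}$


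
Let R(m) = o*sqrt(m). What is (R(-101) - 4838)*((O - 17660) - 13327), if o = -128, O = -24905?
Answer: 270405496 + 7154176*I*sqrt(101) ≈ 2.7041e+8 + 7.1899e+7*I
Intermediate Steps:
R(m) = -128*sqrt(m)
(R(-101) - 4838)*((O - 17660) - 13327) = (-128*I*sqrt(101) - 4838)*((-24905 - 17660) - 13327) = (-128*I*sqrt(101) - 4838)*(-42565 - 13327) = (-128*I*sqrt(101) - 4838)*(-55892) = (-4838 - 128*I*sqrt(101))*(-55892) = 270405496 + 7154176*I*sqrt(101)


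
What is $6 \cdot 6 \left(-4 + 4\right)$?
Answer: $0$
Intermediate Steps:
$6 \cdot 6 \left(-4 + 4\right) = 36 \cdot 0 = 0$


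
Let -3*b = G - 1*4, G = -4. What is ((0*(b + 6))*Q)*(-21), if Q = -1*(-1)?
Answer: 0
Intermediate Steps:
Q = 1
b = 8/3 (b = -(-4 - 1*4)/3 = -(-4 - 4)/3 = -⅓*(-8) = 8/3 ≈ 2.6667)
((0*(b + 6))*Q)*(-21) = ((0*(8/3 + 6))*1)*(-21) = ((0*(26/3))*1)*(-21) = (0*1)*(-21) = 0*(-21) = 0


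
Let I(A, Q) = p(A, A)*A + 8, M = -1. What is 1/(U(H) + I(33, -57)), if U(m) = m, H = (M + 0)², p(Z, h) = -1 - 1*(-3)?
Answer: 1/75 ≈ 0.013333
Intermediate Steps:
p(Z, h) = 2 (p(Z, h) = -1 + 3 = 2)
I(A, Q) = 8 + 2*A (I(A, Q) = 2*A + 8 = 8 + 2*A)
H = 1 (H = (-1 + 0)² = (-1)² = 1)
1/(U(H) + I(33, -57)) = 1/(1 + (8 + 2*33)) = 1/(1 + (8 + 66)) = 1/(1 + 74) = 1/75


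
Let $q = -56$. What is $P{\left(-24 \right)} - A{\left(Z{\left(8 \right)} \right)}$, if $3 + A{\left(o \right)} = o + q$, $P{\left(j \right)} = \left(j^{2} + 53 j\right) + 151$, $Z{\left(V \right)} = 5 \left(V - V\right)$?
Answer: $-486$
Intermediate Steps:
$Z{\left(V \right)} = 0$ ($Z{\left(V \right)} = 5 \cdot 0 = 0$)
$P{\left(j \right)} = 151 + j^{2} + 53 j$
$A{\left(o \right)} = -59 + o$ ($A{\left(o \right)} = -3 + \left(o - 56\right) = -3 + \left(-56 + o\right) = -59 + o$)
$P{\left(-24 \right)} - A{\left(Z{\left(8 \right)} \right)} = \left(151 + \left(-24\right)^{2} + 53 \left(-24\right)\right) - \left(-59 + 0\right) = \left(151 + 576 - 1272\right) - -59 = -545 + 59 = -486$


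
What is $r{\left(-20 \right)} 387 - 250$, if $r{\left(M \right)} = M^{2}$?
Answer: $154550$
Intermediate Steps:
$r{\left(-20 \right)} 387 - 250 = \left(-20\right)^{2} \cdot 387 - 250 = 400 \cdot 387 - 250 = 154800 - 250 = 154550$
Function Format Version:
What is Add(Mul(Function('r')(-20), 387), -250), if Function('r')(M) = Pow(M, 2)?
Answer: 154550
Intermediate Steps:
Add(Mul(Function('r')(-20), 387), -250) = Add(Mul(Pow(-20, 2), 387), -250) = Add(Mul(400, 387), -250) = Add(154800, -250) = 154550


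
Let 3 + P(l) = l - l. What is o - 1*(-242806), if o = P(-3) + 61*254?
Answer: 258297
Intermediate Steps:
P(l) = -3 (P(l) = -3 + (l - l) = -3 + 0 = -3)
o = 15491 (o = -3 + 61*254 = -3 + 15494 = 15491)
o - 1*(-242806) = 15491 - 1*(-242806) = 15491 + 242806 = 258297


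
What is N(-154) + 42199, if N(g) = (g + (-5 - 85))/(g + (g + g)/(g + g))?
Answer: 6456691/153 ≈ 42201.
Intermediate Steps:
N(g) = (-90 + g)/(1 + g) (N(g) = (g - 90)/(g + (2*g)/((2*g))) = (-90 + g)/(g + (2*g)*(1/(2*g))) = (-90 + g)/(g + 1) = (-90 + g)/(1 + g))
N(-154) + 42199 = (-90 - 154)/(1 - 154) + 42199 = -244/(-153) + 42199 = -1/153*(-244) + 42199 = 244/153 + 42199 = 6456691/153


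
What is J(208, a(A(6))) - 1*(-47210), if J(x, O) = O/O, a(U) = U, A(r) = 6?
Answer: 47211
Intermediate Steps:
J(x, O) = 1
J(208, a(A(6))) - 1*(-47210) = 1 - 1*(-47210) = 1 + 47210 = 47211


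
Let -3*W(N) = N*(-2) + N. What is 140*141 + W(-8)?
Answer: 59212/3 ≈ 19737.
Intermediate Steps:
W(N) = N/3 (W(N) = -(N*(-2) + N)/3 = -(-2*N + N)/3 = -(-1)*N/3 = N/3)
140*141 + W(-8) = 140*141 + (1/3)*(-8) = 19740 - 8/3 = 59212/3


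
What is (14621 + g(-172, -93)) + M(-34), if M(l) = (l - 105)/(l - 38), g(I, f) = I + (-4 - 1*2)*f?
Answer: 1080643/72 ≈ 15009.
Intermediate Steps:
g(I, f) = I - 6*f (g(I, f) = I + (-4 - 2)*f = I - 6*f)
M(l) = (-105 + l)/(-38 + l)
(14621 + g(-172, -93)) + M(-34) = (14621 + (-172 - 6*(-93))) + (-105 - 34)/(-38 - 34) = (14621 + (-172 + 558)) - 139/(-72) = (14621 + 386) - 1/72*(-139) = 15007 + 139/72 = 1080643/72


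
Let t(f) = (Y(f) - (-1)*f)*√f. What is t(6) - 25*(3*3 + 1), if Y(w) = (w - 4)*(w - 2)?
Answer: -250 + 14*√6 ≈ -215.71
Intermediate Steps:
Y(w) = (-4 + w)*(-2 + w)
t(f) = √f*(8 + f² - 5*f) (t(f) = ((8 + f² - 6*f) - (-1)*f)*√f = ((8 + f² - 6*f) + f)*√f = (8 + f² - 5*f)*√f = √f*(8 + f² - 5*f))
t(6) - 25*(3*3 + 1) = √6*(8 + 6² - 5*6) - 25*(3*3 + 1) = √6*(8 + 36 - 30) - 25*(9 + 1) = √6*14 - 25*10 = 14*√6 - 250 = -250 + 14*√6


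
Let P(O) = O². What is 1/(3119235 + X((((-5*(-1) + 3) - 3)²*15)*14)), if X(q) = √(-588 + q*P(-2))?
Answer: 148535/463315569753 - 6*√7/1081069662757 ≈ 3.2058e-7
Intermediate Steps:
X(q) = √(-588 + 4*q) (X(q) = √(-588 + q*(-2)²) = √(-588 + q*4) = √(-588 + 4*q))
1/(3119235 + X((((-5*(-1) + 3) - 3)²*15)*14)) = 1/(3119235 + 2*√(-147 + (((-5*(-1) + 3) - 3)²*15)*14)) = 1/(3119235 + 2*√(-147 + (((5 + 3) - 3)²*15)*14)) = 1/(3119235 + 2*√(-147 + ((8 - 3)²*15)*14)) = 1/(3119235 + 2*√(-147 + (5²*15)*14)) = 1/(3119235 + 2*√(-147 + (25*15)*14)) = 1/(3119235 + 2*√(-147 + 375*14)) = 1/(3119235 + 2*√(-147 + 5250)) = 1/(3119235 + 2*√5103) = 1/(3119235 + 2*(27*√7)) = 1/(3119235 + 54*√7)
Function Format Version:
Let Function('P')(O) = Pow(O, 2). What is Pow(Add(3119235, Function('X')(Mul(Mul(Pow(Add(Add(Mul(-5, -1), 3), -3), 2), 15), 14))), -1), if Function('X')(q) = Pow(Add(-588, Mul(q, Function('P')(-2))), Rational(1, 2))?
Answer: Add(Rational(148535, 463315569753), Mul(Rational(-6, 1081069662757), Pow(7, Rational(1, 2)))) ≈ 3.2058e-7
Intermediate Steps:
Function('X')(q) = Pow(Add(-588, Mul(4, q)), Rational(1, 2)) (Function('X')(q) = Pow(Add(-588, Mul(q, Pow(-2, 2))), Rational(1, 2)) = Pow(Add(-588, Mul(q, 4)), Rational(1, 2)) = Pow(Add(-588, Mul(4, q)), Rational(1, 2)))
Pow(Add(3119235, Function('X')(Mul(Mul(Pow(Add(Add(Mul(-5, -1), 3), -3), 2), 15), 14))), -1) = Pow(Add(3119235, Mul(2, Pow(Add(-147, Mul(Mul(Pow(Add(Add(Mul(-5, -1), 3), -3), 2), 15), 14)), Rational(1, 2)))), -1) = Pow(Add(3119235, Mul(2, Pow(Add(-147, Mul(Mul(Pow(Add(Add(5, 3), -3), 2), 15), 14)), Rational(1, 2)))), -1) = Pow(Add(3119235, Mul(2, Pow(Add(-147, Mul(Mul(Pow(Add(8, -3), 2), 15), 14)), Rational(1, 2)))), -1) = Pow(Add(3119235, Mul(2, Pow(Add(-147, Mul(Mul(Pow(5, 2), 15), 14)), Rational(1, 2)))), -1) = Pow(Add(3119235, Mul(2, Pow(Add(-147, Mul(Mul(25, 15), 14)), Rational(1, 2)))), -1) = Pow(Add(3119235, Mul(2, Pow(Add(-147, Mul(375, 14)), Rational(1, 2)))), -1) = Pow(Add(3119235, Mul(2, Pow(Add(-147, 5250), Rational(1, 2)))), -1) = Pow(Add(3119235, Mul(2, Pow(5103, Rational(1, 2)))), -1) = Pow(Add(3119235, Mul(2, Mul(27, Pow(7, Rational(1, 2))))), -1) = Pow(Add(3119235, Mul(54, Pow(7, Rational(1, 2)))), -1)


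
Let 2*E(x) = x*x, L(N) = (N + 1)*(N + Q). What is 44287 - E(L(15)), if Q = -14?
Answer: 44159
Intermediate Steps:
L(N) = (1 + N)*(-14 + N) (L(N) = (N + 1)*(N - 14) = (1 + N)*(-14 + N))
E(x) = x²/2 (E(x) = (x*x)/2 = x²/2)
44287 - E(L(15)) = 44287 - (-14 + 15² - 13*15)²/2 = 44287 - (-14 + 225 - 195)²/2 = 44287 - 16²/2 = 44287 - 256/2 = 44287 - 1*128 = 44287 - 128 = 44159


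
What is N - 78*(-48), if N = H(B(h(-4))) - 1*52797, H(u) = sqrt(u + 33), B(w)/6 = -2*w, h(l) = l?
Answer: -49044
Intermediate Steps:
B(w) = -12*w (B(w) = 6*(-2*w) = -12*w)
H(u) = sqrt(33 + u)
N = -52788 (N = sqrt(33 - 12*(-4)) - 1*52797 = sqrt(33 + 48) - 52797 = sqrt(81) - 52797 = 9 - 52797 = -52788)
N - 78*(-48) = -52788 - 78*(-48) = -52788 + 3744 = -49044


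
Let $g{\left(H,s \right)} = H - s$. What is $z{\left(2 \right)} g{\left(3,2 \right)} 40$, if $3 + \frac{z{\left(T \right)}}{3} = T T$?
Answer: $120$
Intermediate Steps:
$z{\left(T \right)} = -9 + 3 T^{2}$ ($z{\left(T \right)} = -9 + 3 T T = -9 + 3 T^{2}$)
$z{\left(2 \right)} g{\left(3,2 \right)} 40 = \left(-9 + 3 \cdot 2^{2}\right) \left(3 - 2\right) 40 = \left(-9 + 3 \cdot 4\right) \left(3 - 2\right) 40 = \left(-9 + 12\right) 1 \cdot 40 = 3 \cdot 1 \cdot 40 = 3 \cdot 40 = 120$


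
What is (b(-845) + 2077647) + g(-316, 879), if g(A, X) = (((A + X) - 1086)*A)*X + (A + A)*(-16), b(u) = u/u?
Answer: 147358332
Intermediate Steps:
b(u) = 1
g(A, X) = -32*A + A*X*(-1086 + A + X) (g(A, X) = ((-1086 + A + X)*A)*X + (2*A)*(-16) = (A*(-1086 + A + X))*X - 32*A = A*X*(-1086 + A + X) - 32*A = -32*A + A*X*(-1086 + A + X))
(b(-845) + 2077647) + g(-316, 879) = (1 + 2077647) - 316*(-32 + 879² - 1086*879 - 316*879) = 2077648 - 316*(-32 + 772641 - 954594 - 277764) = 2077648 - 316*(-459749) = 2077648 + 145280684 = 147358332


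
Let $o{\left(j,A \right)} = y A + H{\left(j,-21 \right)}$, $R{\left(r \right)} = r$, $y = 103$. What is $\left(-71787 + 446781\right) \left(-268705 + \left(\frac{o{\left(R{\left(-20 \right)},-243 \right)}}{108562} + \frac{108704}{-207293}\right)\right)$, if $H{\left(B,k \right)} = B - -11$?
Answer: $- \frac{1133792980220806820064}{11252071333} \approx -1.0076 \cdot 10^{11}$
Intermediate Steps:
$H{\left(B,k \right)} = 11 + B$ ($H{\left(B,k \right)} = B + 11 = 11 + B$)
$o{\left(j,A \right)} = 11 + j + 103 A$ ($o{\left(j,A \right)} = 103 A + \left(11 + j\right) = 11 + j + 103 A$)
$\left(-71787 + 446781\right) \left(-268705 + \left(\frac{o{\left(R{\left(-20 \right)},-243 \right)}}{108562} + \frac{108704}{-207293}\right)\right) = \left(-71787 + 446781\right) \left(-268705 + \left(\frac{11 - 20 + 103 \left(-243\right)}{108562} + \frac{108704}{-207293}\right)\right) = 374994 \left(-268705 + \left(\left(11 - 20 - 25029\right) \frac{1}{108562} + 108704 \left(- \frac{1}{207293}\right)\right)\right) = 374994 \left(-268705 - \frac{8495662891}{11252071333}\right) = 374994 \left(- \frac{3023496323196656}{11252071333}\right) = - \frac{1133792980220806820064}{11252071333}$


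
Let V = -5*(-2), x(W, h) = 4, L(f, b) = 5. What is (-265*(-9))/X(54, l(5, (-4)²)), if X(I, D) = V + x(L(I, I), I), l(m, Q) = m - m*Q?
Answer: 2385/14 ≈ 170.36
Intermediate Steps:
V = 10
l(m, Q) = m - Q*m
X(I, D) = 14 (X(I, D) = 10 + 4 = 14)
(-265*(-9))/X(54, l(5, (-4)²)) = -265*(-9)/14 = 2385*(1/14) = 2385/14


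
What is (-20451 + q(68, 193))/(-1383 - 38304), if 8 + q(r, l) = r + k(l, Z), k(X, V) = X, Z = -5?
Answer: 20198/39687 ≈ 0.50893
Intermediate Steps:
q(r, l) = -8 + l + r (q(r, l) = -8 + (r + l) = -8 + (l + r) = -8 + l + r)
(-20451 + q(68, 193))/(-1383 - 38304) = (-20451 + (-8 + 193 + 68))/(-1383 - 38304) = (-20451 + 253)/(-39687) = -20198*(-1/39687) = 20198/39687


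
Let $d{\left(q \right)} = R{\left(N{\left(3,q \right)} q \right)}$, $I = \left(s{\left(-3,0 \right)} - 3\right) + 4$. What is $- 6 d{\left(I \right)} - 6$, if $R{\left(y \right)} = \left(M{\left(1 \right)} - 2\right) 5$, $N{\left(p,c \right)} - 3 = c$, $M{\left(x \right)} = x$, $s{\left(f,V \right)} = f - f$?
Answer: $24$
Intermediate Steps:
$s{\left(f,V \right)} = 0$
$N{\left(p,c \right)} = 3 + c$
$I = 1$ ($I = \left(0 - 3\right) + 4 = -3 + 4 = 1$)
$R{\left(y \right)} = -5$ ($R{\left(y \right)} = \left(1 - 2\right) 5 = \left(-1\right) 5 = -5$)
$d{\left(q \right)} = -5$
$- 6 d{\left(I \right)} - 6 = \left(-6\right) \left(-5\right) - 6 = 30 - 6 = 24$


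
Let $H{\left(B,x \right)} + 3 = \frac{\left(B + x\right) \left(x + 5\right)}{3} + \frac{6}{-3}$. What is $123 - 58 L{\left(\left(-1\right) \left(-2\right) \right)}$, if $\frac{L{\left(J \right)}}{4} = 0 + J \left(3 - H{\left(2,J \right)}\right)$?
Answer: $\frac{2225}{3} \approx 741.67$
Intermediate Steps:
$H{\left(B,x \right)} = -5 + \frac{\left(5 + x\right) \left(B + x\right)}{3}$ ($H{\left(B,x \right)} = -3 + \left(\frac{\left(B + x\right) \left(x + 5\right)}{3} + \frac{6}{-3}\right) = -3 + \left(\left(B + x\right) \left(5 + x\right) \frac{1}{3} + 6 \left(- \frac{1}{3}\right)\right) = -3 + \left(\left(5 + x\right) \left(B + x\right) \frac{1}{3} - 2\right) = -3 + \left(\frac{\left(5 + x\right) \left(B + x\right)}{3} - 2\right) = -3 + \left(-2 + \frac{\left(5 + x\right) \left(B + x\right)}{3}\right) = -5 + \frac{\left(5 + x\right) \left(B + x\right)}{3}$)
$L{\left(J \right)} = 4 J \left(\frac{14}{3} - \frac{7 J}{3} - \frac{J^{2}}{3}\right)$ ($L{\left(J \right)} = 4 \left(0 + J \left(3 - \left(-5 + \frac{J^{2}}{3} + \frac{5}{3} \cdot 2 + \frac{5 J}{3} + \frac{1}{3} \cdot 2 J\right)\right)\right) = 4 \left(0 + J \left(3 - \left(-5 + \frac{J^{2}}{3} + \frac{10}{3} + \frac{5 J}{3} + \frac{2 J}{3}\right)\right)\right) = 4 \left(0 + J \left(3 - \left(- \frac{5}{3} + \frac{J^{2}}{3} + \frac{7 J}{3}\right)\right)\right) = 4 \left(0 + J \left(\frac{14}{3} - \frac{7 J}{3} - \frac{J^{2}}{3}\right)\right) = 4 J \left(\frac{14}{3} - \frac{7 J}{3} - \frac{J^{2}}{3}\right)$)
$123 - 58 L{\left(\left(-1\right) \left(-2\right) \right)} = 123 - 58 \frac{4 \left(\left(-1\right) \left(-2\right)\right) \left(14 - \left(\left(-1\right) \left(-2\right)\right)^{2} - 7 \left(\left(-1\right) \left(-2\right)\right)\right)}{3} = 123 - 58 \cdot \frac{4}{3} \cdot 2 \left(14 - 2^{2} - 14\right) = 123 - 58 \cdot \frac{4}{3} \cdot 2 \left(14 - 4 - 14\right) = 123 - 58 \cdot \frac{4}{3} \cdot 2 \left(-4\right) = 123 - - \frac{1856}{3} = 123 + \frac{1856}{3} = \frac{2225}{3}$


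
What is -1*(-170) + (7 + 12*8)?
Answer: 273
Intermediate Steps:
-1*(-170) + (7 + 12*8) = 170 + (7 + 96) = 170 + 103 = 273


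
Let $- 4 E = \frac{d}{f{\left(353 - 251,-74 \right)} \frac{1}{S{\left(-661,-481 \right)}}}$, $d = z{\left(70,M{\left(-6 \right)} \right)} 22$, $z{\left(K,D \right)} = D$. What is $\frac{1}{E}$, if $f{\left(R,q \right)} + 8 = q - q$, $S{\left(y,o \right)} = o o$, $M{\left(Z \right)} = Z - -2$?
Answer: $- \frac{4}{2544971} \approx -1.5717 \cdot 10^{-6}$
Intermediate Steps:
$M{\left(Z \right)} = 2 + Z$ ($M{\left(Z \right)} = Z + 2 = 2 + Z$)
$S{\left(y,o \right)} = o^{2}$
$f{\left(R,q \right)} = -8$ ($f{\left(R,q \right)} = -8 + \left(q - q\right) = -8 + 0 = -8$)
$d = -88$ ($d = \left(2 - 6\right) 22 = \left(-4\right) 22 = -88$)
$E = - \frac{2544971}{4}$ ($E = - \frac{\left(-88\right) \frac{1}{\left(-8\right) \frac{1}{\left(-481\right)^{2}}}}{4} = - \frac{\left(-88\right) \frac{1}{\left(-8\right) \frac{1}{231361}}}{4} = - \frac{\left(-88\right) \frac{1}{- \frac{8}{231361}}}{4} = - \frac{\left(-88\right) \left(- \frac{231361}{8}\right)}{4} = \left(- \frac{1}{4}\right) 2544971 = - \frac{2544971}{4} \approx -6.3624 \cdot 10^{5}$)
$\frac{1}{E} = \frac{1}{- \frac{2544971}{4}} = - \frac{4}{2544971}$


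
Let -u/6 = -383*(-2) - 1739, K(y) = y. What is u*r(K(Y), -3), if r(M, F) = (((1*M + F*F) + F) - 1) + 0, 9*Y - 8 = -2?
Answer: 33082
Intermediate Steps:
Y = 2/3 (Y = 8/9 + (1/9)*(-2) = 8/9 - 2/9 = 2/3 ≈ 0.66667)
r(M, F) = -1 + F + M + F**2 (r(M, F) = (((M + F**2) + F) - 1) + 0 = ((F + M + F**2) - 1) + 0 = (-1 + F + M + F**2) + 0 = -1 + F + M + F**2)
u = 5838 (u = -6*(-383*(-2) - 1739) = -6*(766 - 1739) = -6*(-973) = 5838)
u*r(K(Y), -3) = 5838*(-1 - 3 + 2/3 + (-3)**2) = 5838*(-1 - 3 + 2/3 + 9) = 5838*(17/3) = 33082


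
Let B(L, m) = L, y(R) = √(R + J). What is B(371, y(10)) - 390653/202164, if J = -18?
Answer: 74612191/202164 ≈ 369.07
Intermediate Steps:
y(R) = √(-18 + R) (y(R) = √(R - 18) = √(-18 + R))
B(371, y(10)) - 390653/202164 = 371 - 390653/202164 = 74612191/202164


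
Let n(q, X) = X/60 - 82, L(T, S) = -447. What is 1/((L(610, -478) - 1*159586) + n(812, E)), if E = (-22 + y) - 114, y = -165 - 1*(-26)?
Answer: -12/1921435 ≈ -6.2453e-6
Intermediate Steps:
y = -139 (y = -165 + 26 = -139)
E = -275 (E = (-22 - 139) - 114 = -161 - 114 = -275)
n(q, X) = -82 + X/60 (n(q, X) = X*(1/60) - 82 = X/60 - 82 = -82 + X/60)
1/((L(610, -478) - 1*159586) + n(812, E)) = 1/((-447 - 1*159586) + (-82 + (1/60)*(-275))) = 1/((-447 - 159586) + (-82 - 55/12)) = 1/(-160033 - 1039/12) = 1/(-1921435/12) = -12/1921435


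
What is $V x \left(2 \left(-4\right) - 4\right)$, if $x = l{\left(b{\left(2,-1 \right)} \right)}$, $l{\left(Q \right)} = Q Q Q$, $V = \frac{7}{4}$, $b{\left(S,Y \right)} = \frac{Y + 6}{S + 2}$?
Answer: $- \frac{2625}{64} \approx -41.016$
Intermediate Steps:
$b{\left(S,Y \right)} = \frac{6 + Y}{2 + S}$
$V = \frac{7}{4}$ ($V = 7 \cdot \frac{1}{4} = \frac{7}{4} \approx 1.75$)
$l{\left(Q \right)} = Q^{3}$ ($l{\left(Q \right)} = Q^{2} Q = Q^{3}$)
$x = \frac{125}{64}$ ($x = \left(\frac{6 - 1}{2 + 2}\right)^{3} = \left(\frac{1}{4} \cdot 5\right)^{3} = \left(\frac{5}{4}\right)^{3} = \frac{125}{64} \approx 1.9531$)
$V x \left(2 \left(-4\right) - 4\right) = \frac{7}{4} \cdot \frac{125}{64} \left(2 \left(-4\right) - 4\right) = \frac{875 \left(-8 - 4\right)}{256} = \frac{875}{256} \left(-12\right) = - \frac{2625}{64}$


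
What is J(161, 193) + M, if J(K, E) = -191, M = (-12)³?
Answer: -1919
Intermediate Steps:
M = -1728
J(161, 193) + M = -191 - 1728 = -1919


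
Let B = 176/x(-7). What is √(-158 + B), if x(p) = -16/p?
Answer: 9*I ≈ 9.0*I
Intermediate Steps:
B = 77 (B = 176/((-16/(-7))) = 176/((-16*(-⅐))) = 176/(16/7) = 176*(7/16) = 77)
√(-158 + B) = √(-158 + 77) = √(-81) = 9*I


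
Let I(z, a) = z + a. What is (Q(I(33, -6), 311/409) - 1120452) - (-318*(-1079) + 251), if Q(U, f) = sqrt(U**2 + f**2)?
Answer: -1463825 + sqrt(122044570)/409 ≈ -1.4638e+6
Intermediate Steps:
I(z, a) = a + z
(Q(I(33, -6), 311/409) - 1120452) - (-318*(-1079) + 251) = (sqrt((-6 + 33)**2 + (311/409)**2) - 1120452) - (-318*(-1079) + 251) = (sqrt(27**2 + (311*(1/409))**2) - 1120452) - (343122 + 251) = (sqrt(729 + (311/409)**2) - 1120452) - 1*343373 = (sqrt(729 + 96721/167281) - 1120452) - 343373 = (sqrt(122044570/167281) - 1120452) - 343373 = (sqrt(122044570)/409 - 1120452) - 343373 = (-1120452 + sqrt(122044570)/409) - 343373 = -1463825 + sqrt(122044570)/409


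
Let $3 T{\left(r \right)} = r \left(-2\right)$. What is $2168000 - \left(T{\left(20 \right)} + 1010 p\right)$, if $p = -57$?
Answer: $\frac{6676750}{3} \approx 2.2256 \cdot 10^{6}$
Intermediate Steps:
$T{\left(r \right)} = - \frac{2 r}{3}$ ($T{\left(r \right)} = \frac{r \left(-2\right)}{3} = \frac{\left(-2\right) r}{3} = - \frac{2 r}{3}$)
$2168000 - \left(T{\left(20 \right)} + 1010 p\right) = 2168000 - \left(\left(- \frac{2}{3}\right) 20 + 1010 \left(-57\right)\right) = 2168000 - \left(- \frac{40}{3} - 57570\right) = 2168000 - - \frac{172750}{3} = 2168000 + \frac{172750}{3} = \frac{6676750}{3}$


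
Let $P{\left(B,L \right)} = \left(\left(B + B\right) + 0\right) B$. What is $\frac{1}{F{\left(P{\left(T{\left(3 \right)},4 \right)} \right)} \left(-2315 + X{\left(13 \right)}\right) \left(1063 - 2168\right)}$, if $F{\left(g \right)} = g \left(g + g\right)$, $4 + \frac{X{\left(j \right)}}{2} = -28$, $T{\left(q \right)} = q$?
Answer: $\frac{1}{1703459160} \approx 5.8704 \cdot 10^{-10}$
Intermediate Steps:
$X{\left(j \right)} = -64$ ($X{\left(j \right)} = -8 + 2 \left(-28\right) = -8 - 56 = -64$)
$P{\left(B,L \right)} = 2 B^{2}$ ($P{\left(B,L \right)} = \left(2 B + 0\right) B = 2 B B = 2 B^{2}$)
$F{\left(g \right)} = 2 g^{2}$ ($F{\left(g \right)} = g 2 g = 2 g^{2}$)
$\frac{1}{F{\left(P{\left(T{\left(3 \right)},4 \right)} \right)} \left(-2315 + X{\left(13 \right)}\right) \left(1063 - 2168\right)} = \frac{1}{2 \left(2 \cdot 3^{2}\right)^{2} \left(-2315 - 64\right) \left(1063 - 2168\right)} = \frac{1}{2 \left(2 \cdot 9\right)^{2} \left(\left(-2379\right) \left(-1105\right)\right)} = \frac{1}{2 \cdot 18^{2} \cdot 2628795} = \frac{1}{2 \cdot 324 \cdot 2628795} = \frac{1}{648 \cdot 2628795} = \frac{1}{1703459160}$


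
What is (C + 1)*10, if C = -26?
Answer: -250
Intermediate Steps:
(C + 1)*10 = (-26 + 1)*10 = -25*10 = -250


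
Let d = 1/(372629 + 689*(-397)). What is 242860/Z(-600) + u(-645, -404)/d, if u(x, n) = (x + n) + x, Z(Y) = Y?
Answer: -5036070863/30 ≈ -1.6787e+8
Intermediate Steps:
d = 1/99096 (d = 1/(372629 - 273533) = 1/99096 ≈ 1.0091e-5)
u(x, n) = n + 2*x (u(x, n) = (n + x) + x = n + 2*x)
242860/Z(-600) + u(-645, -404)/d = 242860/(-600) + (-404 + 2*(-645))/(1/99096) = 242860*(-1/600) + (-404 - 1290)*99096 = -12143/30 - 1694*99096 = -12143/30 - 167868624 = -5036070863/30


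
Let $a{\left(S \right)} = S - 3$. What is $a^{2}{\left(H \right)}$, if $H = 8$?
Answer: $25$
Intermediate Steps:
$a{\left(S \right)} = -3 + S$ ($a{\left(S \right)} = S - 3 = -3 + S$)
$a^{2}{\left(H \right)} = \left(-3 + 8\right)^{2} = 5^{2} = 25$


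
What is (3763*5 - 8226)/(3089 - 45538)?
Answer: -10589/42449 ≈ -0.24945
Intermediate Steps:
(3763*5 - 8226)/(3089 - 45538) = (18815 - 8226)/(-42449) = 10589*(-1/42449) = -10589/42449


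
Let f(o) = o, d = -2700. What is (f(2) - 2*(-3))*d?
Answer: -21600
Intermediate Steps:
(f(2) - 2*(-3))*d = (2 - 2*(-3))*(-2700) = (2 + 6)*(-2700) = 8*(-2700) = -21600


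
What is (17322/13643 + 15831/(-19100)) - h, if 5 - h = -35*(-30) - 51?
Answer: 259132680067/260581300 ≈ 994.44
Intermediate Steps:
h = -994 (h = 5 - (-35*(-30) - 51) = 5 - (1050 - 51) = 5 - 1*999 = 5 - 999 = -994)
(17322/13643 + 15831/(-19100)) - h = (17322/13643 + 15831/(-19100)) - 1*(-994) = (17322*(1/13643) + 15831*(-1/19100)) + 994 = (17322/13643 - 15831/19100) + 994 = 114867867/260581300 + 994 = 259132680067/260581300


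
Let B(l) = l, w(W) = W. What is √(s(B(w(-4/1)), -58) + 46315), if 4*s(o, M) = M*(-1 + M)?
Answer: √188682/2 ≈ 217.19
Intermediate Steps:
s(o, M) = M*(-1 + M)/4 (s(o, M) = (M*(-1 + M))/4 = M*(-1 + M)/4)
√(s(B(w(-4/1)), -58) + 46315) = √((¼)*(-58)*(-1 - 58) + 46315) = √((¼)*(-58)*(-59) + 46315) = √(1711/2 + 46315) = √(94341/2) = √188682/2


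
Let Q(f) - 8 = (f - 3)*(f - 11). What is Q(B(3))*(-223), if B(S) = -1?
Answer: -12488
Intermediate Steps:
Q(f) = 8 + (-11 + f)*(-3 + f) (Q(f) = 8 + (f - 3)*(f - 11) = 8 + (-3 + f)*(-11 + f) = 8 + (-11 + f)*(-3 + f))
Q(B(3))*(-223) = (41 + (-1)² - 14*(-1))*(-223) = (41 + 1 + 14)*(-223) = 56*(-223) = -12488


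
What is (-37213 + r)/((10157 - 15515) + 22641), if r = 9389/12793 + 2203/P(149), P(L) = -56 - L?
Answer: -32539923193/15108596965 ≈ -2.1537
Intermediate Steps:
r = -26258234/2622565 (r = 9389/12793 + 2203/(-56 - 1*149) = 9389*(1/12793) + 2203/(-56 - 149) = 9389/12793 + 2203/(-205) = 9389/12793 + 2203*(-1/205) = 9389/12793 - 2203/205 = -26258234/2622565 ≈ -10.012)
(-37213 + r)/((10157 - 15515) + 22641) = (-37213 - 26258234/2622565)/((10157 - 15515) + 22641) = -97619769579/(2622565*(-5358 + 22641)) = -97619769579/2622565/17283 = -97619769579/2622565*1/17283 = -32539923193/15108596965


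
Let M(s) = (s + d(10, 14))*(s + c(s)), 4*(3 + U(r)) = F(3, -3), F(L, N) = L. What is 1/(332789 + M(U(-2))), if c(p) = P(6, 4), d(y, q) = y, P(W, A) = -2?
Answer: 16/5324097 ≈ 3.0052e-6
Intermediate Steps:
c(p) = -2
U(r) = -9/4 (U(r) = -3 + (¼)*3 = -3 + ¾ = -9/4)
M(s) = (-2 + s)*(10 + s) (M(s) = (s + 10)*(s - 2) = (10 + s)*(-2 + s) = (-2 + s)*(10 + s))
1/(332789 + M(U(-2))) = 1/(332789 + (-20 + (-9/4)² + 8*(-9/4))) = 1/(332789 + (-20 + 81/16 - 18)) = 1/(332789 - 527/16) = 1/(5324097/16) = 16/5324097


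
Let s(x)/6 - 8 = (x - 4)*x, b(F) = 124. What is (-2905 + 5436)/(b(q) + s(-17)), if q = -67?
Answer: 2531/2314 ≈ 1.0938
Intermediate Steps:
s(x) = 48 + 6*x*(-4 + x) (s(x) = 48 + 6*((x - 4)*x) = 48 + 6*((-4 + x)*x) = 48 + 6*(x*(-4 + x)) = 48 + 6*x*(-4 + x))
(-2905 + 5436)/(b(q) + s(-17)) = (-2905 + 5436)/(124 + (48 - 24*(-17) + 6*(-17)**2)) = 2531/(124 + (48 + 408 + 6*289)) = 2531/(124 + (48 + 408 + 1734)) = 2531/(124 + 2190) = 2531/2314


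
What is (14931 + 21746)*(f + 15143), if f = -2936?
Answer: 447716139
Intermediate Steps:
(14931 + 21746)*(f + 15143) = (14931 + 21746)*(-2936 + 15143) = 36677*12207 = 447716139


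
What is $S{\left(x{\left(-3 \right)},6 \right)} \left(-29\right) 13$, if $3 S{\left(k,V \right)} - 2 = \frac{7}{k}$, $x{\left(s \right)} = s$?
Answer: $\frac{377}{9} \approx 41.889$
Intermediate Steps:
$S{\left(k,V \right)} = \frac{2}{3} + \frac{7}{3 k}$ ($S{\left(k,V \right)} = \frac{2}{3} + \frac{7 \frac{1}{k}}{3} = \frac{2}{3} + \frac{7}{3 k}$)
$S{\left(x{\left(-3 \right)},6 \right)} \left(-29\right) 13 = \frac{7 + 2 \left(-3\right)}{3 \left(-3\right)} \left(-29\right) 13 = \frac{1}{3} \left(- \frac{1}{3}\right) \left(7 - 6\right) \left(-29\right) 13 = \frac{1}{3} \left(- \frac{1}{3}\right) 1 \left(-29\right) 13 = \left(- \frac{1}{9}\right) \left(-29\right) 13 = \frac{29}{9} \cdot 13 = \frac{377}{9}$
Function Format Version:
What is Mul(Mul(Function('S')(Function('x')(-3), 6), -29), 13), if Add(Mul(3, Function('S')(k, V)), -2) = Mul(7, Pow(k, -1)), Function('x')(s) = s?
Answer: Rational(377, 9) ≈ 41.889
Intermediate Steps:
Function('S')(k, V) = Add(Rational(2, 3), Mul(Rational(7, 3), Pow(k, -1))) (Function('S')(k, V) = Add(Rational(2, 3), Mul(Rational(1, 3), Mul(7, Pow(k, -1)))) = Add(Rational(2, 3), Mul(Rational(7, 3), Pow(k, -1))))
Mul(Mul(Function('S')(Function('x')(-3), 6), -29), 13) = Mul(Mul(Mul(Rational(1, 3), Pow(-3, -1), Add(7, Mul(2, -3))), -29), 13) = Mul(Mul(Mul(Rational(1, 3), Rational(-1, 3), Add(7, -6)), -29), 13) = Mul(Mul(Mul(Rational(1, 3), Rational(-1, 3), 1), -29), 13) = Mul(Mul(Rational(-1, 9), -29), 13) = Mul(Rational(29, 9), 13) = Rational(377, 9)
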